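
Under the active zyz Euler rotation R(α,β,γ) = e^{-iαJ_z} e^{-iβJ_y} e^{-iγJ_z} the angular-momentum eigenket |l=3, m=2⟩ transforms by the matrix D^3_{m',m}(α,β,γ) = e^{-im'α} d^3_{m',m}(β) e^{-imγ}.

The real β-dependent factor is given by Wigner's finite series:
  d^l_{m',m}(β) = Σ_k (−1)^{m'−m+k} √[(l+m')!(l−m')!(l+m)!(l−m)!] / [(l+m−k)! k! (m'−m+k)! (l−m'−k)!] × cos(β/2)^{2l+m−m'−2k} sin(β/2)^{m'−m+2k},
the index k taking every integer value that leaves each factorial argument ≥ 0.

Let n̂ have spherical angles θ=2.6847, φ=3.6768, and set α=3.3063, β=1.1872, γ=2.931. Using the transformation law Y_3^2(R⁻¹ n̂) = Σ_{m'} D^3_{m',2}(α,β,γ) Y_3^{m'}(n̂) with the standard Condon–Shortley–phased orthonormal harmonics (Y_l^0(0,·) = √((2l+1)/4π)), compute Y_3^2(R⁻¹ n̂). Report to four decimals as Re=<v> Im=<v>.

Re=0.0342 Im=0.0314

Need the full column D^3_{m',2} for m'=−3..3 at α=3.3063, β=1.1872, γ=2.931.
cos(β/2)=0.828932, sin(β/2)=0.559349
d^3_{-3,2}: single k=5 term ⇒ +0.111175;  D = -0.067767-0.088134i
d^3_{-2,2}: k∈[4..5] ⇒ +0.336309 -0.030626 = +0.305683;  D = +0.223540+0.208500i
d^3_{-1,2}: k∈[3..4] ⇒ +0.630428 -0.143527 = +0.486901;  D = -0.405695-0.269229i
d^3_{0,2}: k∈[2..3] ⇒ +0.809101 -0.368409 = +0.440692;  D = +0.402178+0.180174i
d^3_{1,2}: k∈[1..2] ⇒ +0.692274 -0.630428 = +0.061846;  D = -0.059823-0.015689i
d^3_{2,2}: k∈[0..1] ⇒ +0.324425 -0.738604 = -0.414179;  D = -0.412436-0.037956i
d^3_{3,2}: single k=0 term ⇒ -0.536233;  D = +0.534808-0.039076i
Y_3^{m'}(θ=2.6847,φ=3.6768) and Σ D·Y over m':
  (-0.0678-0.0881i)·(+0.0012+0.0358i)  (+0.2235+0.2085i)·(-0.0856+0.1566i)  (-0.4057-0.2692i)·(-0.3712+0.2201i)  (+0.4022+0.1802i)·(-0.3439+0.0000i)  (-0.0598-0.0157i)·(+0.3712+0.2201i)  (-0.4124-0.0380i)·(-0.0856-0.1566i)  (+0.5348-0.0391i)·(-0.0012+0.0358i)
Y_3^2(R⁻¹ n̂) = +0.034173+0.031351i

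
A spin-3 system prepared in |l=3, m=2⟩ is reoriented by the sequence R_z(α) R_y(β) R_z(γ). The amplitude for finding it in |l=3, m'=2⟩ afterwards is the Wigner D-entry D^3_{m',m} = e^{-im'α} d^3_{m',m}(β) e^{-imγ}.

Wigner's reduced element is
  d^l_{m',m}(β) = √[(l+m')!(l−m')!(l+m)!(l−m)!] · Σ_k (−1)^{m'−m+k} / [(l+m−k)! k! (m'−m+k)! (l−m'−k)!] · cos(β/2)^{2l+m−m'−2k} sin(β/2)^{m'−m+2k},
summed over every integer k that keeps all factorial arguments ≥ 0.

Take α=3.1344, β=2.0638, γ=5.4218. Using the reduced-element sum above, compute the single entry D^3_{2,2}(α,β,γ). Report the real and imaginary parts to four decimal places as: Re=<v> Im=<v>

D^3_{2,2}(3.1344,2.0638,5.4218) = e^{-i·2·3.1344}·d^3_{2,2}(2.0638)·e^{-i·2·5.4218}. Compute d first:
With c≡cos(β/2)=0.513189 and s≡sin(β/2)=0.858276, N=[120·1·120·1]^{1/2}=120.000000
Admissible k: 0..1 (factorial args all ≥0)
  k=0: (−1)^0·120.0000/(120)·0.5132^6·0.8583^0 = +0.018267
  k=1: (−1)^1·120.0000/(24)·0.5132^4·0.8583^2 = -0.255466
d^3_{2,2}(2.0638) = +0.018267 -0.255466 = -0.237199
Phases: e^{-i·(2)·3.1344}=+0.999897+0.014385i, e^{-i·(2)·5.4218}=-0.151390+0.988474i ⇒ D=+0.039279-0.233924i

Re=0.0393 Im=-0.2339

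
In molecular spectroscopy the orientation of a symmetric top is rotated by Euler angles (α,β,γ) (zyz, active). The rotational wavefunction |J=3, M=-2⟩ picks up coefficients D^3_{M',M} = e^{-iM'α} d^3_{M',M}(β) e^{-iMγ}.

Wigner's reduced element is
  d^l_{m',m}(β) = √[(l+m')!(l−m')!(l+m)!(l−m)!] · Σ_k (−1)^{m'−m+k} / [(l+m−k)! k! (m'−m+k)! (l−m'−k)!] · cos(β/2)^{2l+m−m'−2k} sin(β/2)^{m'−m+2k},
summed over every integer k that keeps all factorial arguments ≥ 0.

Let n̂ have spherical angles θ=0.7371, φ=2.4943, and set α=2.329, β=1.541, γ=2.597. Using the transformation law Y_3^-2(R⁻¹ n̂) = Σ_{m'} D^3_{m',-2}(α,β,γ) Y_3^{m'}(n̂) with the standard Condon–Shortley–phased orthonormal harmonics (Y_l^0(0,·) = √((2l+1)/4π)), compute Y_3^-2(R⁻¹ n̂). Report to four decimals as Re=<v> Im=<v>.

Re=0.2631 Im=-0.2626

Need the full column D^3_{m',-2} for m'=−3..3 at α=2.329, β=1.541, γ=2.597.
cos(β/2)=0.717563, sin(β/2)=0.696494
d^3_{-3,-2}: single k=1 term ⇒ +0.324558;  D = +0.300754-0.122002i
d^3_{-2,-2}: k∈[0..1] ⇒ +0.136508 -0.643049 = -0.506541;  D = +0.461013+0.209882i
d^3_{-1,-2}: k∈[0..1] ⇒ -0.419002 +0.789517 = +0.370515;  D = +0.120407+0.350405i
d^3_{0,-2}: k∈[0..1] ⇒ +0.704425 -0.663666 = +0.040758;  D = +0.018879-0.036122i
d^3_{1,-2}: k∈[0..1] ⇒ -0.789517 +0.371918 = -0.417599;  D = +0.401727-0.114038i
d^3_{2,-2}: k∈[0..1] ⇒ +0.605842 -0.114158 = +0.491684;  D = +0.422730+0.251104i
d^3_{3,-2}: single k=0 term ⇒ -0.288086;  D = +0.063488+0.281003i
Y_3^{m'}(θ=0.7371,φ=2.4943) and Σ D·Y over m':
  (+0.3008-0.1220i)·(+0.0459-0.1181i)  (+0.4610+0.2099i)·(+0.0932+0.3289i)  (+0.1204+0.3504i)·(-0.3017-0.2281i)  (+0.0189-0.0361i)·(-0.0715+0.0000i)  (+0.4017-0.1140i)·(+0.3017-0.2281i)  (+0.4227+0.2511i)·(+0.0932-0.3289i)  (+0.0635+0.2810i)·(-0.0459-0.1181i)
Y_3^-2(R⁻¹ n̂) = +0.263057-0.262578i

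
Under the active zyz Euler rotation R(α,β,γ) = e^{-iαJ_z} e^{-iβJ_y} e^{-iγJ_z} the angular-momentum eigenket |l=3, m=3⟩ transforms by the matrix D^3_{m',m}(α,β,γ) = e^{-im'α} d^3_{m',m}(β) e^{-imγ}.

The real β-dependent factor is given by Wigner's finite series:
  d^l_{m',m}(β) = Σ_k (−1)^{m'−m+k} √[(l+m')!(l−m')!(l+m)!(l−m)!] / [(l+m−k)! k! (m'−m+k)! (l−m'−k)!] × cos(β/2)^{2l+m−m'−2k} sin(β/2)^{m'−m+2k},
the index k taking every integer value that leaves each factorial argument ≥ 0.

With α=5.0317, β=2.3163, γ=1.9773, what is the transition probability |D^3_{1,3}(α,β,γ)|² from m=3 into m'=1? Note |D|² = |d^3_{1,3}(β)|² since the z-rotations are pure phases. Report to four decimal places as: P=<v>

First d^3_{1,3}(β=2.3163), then the phase factors e^{-i(1)α} and e^{-i(3)γ}:
With c≡cos(β/2)=0.401035 and s≡sin(β/2)=0.916063, N=[24·2·720·1]^{1/2}=185.903201
The bounds max(0,m−m')=2 and min(l+m,l−m')=2 give 1 term
  k=2: (−1)^0·185.9032/(48)·0.4010^4·0.9161^2 = +0.084067
d^3_{1,3}(2.3163) = +0.084067
|D^3_{1,3}|² = |d^3_{1,3}(β)|² = (+0.084067)² = 0.007067 (the z-rotation phases have unit modulus)

P=0.0071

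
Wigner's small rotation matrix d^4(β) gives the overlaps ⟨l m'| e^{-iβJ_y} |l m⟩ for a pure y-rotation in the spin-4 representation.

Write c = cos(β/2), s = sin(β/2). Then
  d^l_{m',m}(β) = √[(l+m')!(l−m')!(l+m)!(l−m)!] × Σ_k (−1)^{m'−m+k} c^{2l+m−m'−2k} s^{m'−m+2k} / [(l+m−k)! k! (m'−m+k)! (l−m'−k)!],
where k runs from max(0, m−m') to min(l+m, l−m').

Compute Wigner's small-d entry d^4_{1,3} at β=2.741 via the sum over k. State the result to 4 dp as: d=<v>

d^4_{1,3}(β=2.741) via Wigner's sum:
c=cos(2.741/2)=0.198960, s=sin(2.741/2)=0.980008; N=√[120·6·5040·1]=1904.940944
Admissible k: 2..3 (factorial args all ≥0)
  k=2: (−1)^0·1904.9409/(240)·0.1990^6·0.9800^2 = +0.000473
  k=3: (−1)^1·1904.9409/(144)·0.1990^4·0.9800^4 = -0.019120
d^4_{1,3}(2.741) = +0.000473 -0.019120 = -0.018648

d=-0.0186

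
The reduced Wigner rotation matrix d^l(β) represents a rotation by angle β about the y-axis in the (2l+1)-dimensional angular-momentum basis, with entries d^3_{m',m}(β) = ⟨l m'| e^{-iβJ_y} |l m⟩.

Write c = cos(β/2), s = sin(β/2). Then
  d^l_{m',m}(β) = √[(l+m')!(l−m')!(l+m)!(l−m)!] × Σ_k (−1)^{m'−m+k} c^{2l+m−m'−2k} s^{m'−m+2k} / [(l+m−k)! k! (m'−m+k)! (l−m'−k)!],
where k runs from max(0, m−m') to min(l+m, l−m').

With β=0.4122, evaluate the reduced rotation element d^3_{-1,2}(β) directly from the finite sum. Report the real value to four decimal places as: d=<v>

d=0.0497

d^3_{-1,2}(β=0.4122) via Wigner's sum:
c=cos(0.4122/2)=0.978836, s=sin(0.4122/2)=0.204644; N=√[2·24·120·1]=75.894664
The bounds max(0,m−m')=3 and min(l+m,l−m')=4 give 2 terms
  k=3: (−1)^0·75.8947/(12)·0.9788^3·0.2046^3 = +0.050834
  k=4: (−1)^1·75.8947/(24)·0.9788^1·0.2046^5 = -0.001111
d^3_{-1,2}(0.4122) = +0.050834 -0.001111 = +0.049723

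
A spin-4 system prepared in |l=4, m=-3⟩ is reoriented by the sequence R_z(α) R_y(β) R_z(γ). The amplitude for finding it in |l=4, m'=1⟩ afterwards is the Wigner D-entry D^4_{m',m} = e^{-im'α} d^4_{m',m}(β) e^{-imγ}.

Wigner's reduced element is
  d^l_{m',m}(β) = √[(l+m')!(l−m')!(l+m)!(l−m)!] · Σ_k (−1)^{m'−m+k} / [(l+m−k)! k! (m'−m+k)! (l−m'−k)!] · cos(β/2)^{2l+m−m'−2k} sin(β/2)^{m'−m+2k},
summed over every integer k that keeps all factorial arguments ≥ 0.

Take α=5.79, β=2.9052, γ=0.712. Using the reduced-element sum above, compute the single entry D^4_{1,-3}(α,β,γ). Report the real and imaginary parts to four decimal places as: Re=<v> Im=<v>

Split into d^4_{1,-3}(β=2.9052) × two z-phases.
With c≡cos(β/2)=0.117921 and s≡sin(β/2)=0.993023, N=[120·6·1·5040]^{1/2}=1904.940944
k: max(0,(-3)−(1))=0 … min(4+(-3),4−(1))=1
  k=0: (−1)^4·1904.9409/(144)·0.1179^4·0.9930^4 = +0.002487
  k=1: (−1)^5·1904.9409/(240)·0.1179^2·0.9930^6 = -0.105830
d^4_{1,-3}(2.9052) = +0.002487 -0.105830 = -0.103343
Attach z-rotation phases: D = e^{-i(1)(5.79)}·(-0.103343)·e^{-i(-3)(0.712)} = +0.090070-0.050667i

Re=0.0901 Im=-0.0507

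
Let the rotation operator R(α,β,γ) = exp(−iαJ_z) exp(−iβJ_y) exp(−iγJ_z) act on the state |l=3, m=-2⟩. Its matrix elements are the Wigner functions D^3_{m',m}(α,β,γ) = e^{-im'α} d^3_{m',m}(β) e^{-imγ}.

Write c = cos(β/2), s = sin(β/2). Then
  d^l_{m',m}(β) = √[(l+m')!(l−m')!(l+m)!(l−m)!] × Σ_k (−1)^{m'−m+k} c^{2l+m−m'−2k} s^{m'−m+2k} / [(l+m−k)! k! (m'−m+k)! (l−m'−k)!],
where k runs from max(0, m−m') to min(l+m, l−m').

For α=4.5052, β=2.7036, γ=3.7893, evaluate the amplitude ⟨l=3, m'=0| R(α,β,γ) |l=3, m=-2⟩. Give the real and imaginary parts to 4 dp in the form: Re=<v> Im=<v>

D^3_{0,-2}(4.5052,2.7036,3.7893) = e^{-i·0·4.5052}·d^3_{0,-2}(2.7036)·e^{-i·-2·3.7893}. Compute d first:
Half-angle: c=0.217250, s=0.976116. N=√(6·6·1·120)=65.726707
k∈{0,1} keeps every argument non-negative
  k=0: (−1)^2·65.7267/(12)·0.2173^4·0.9761^2 = +0.011625
  k=1: (−1)^3·65.7267/(12)·0.2173^2·0.9761^4 = -0.234685
d^3_{0,-2}(2.7036) = +0.011625 -0.234685 = -0.223060
Attach z-rotation phases: D = e^{-i(0)(4.5052)}·(-0.223060)·e^{-i(-2)(3.7893)} = -0.060653-0.214656i

Re=-0.0607 Im=-0.2147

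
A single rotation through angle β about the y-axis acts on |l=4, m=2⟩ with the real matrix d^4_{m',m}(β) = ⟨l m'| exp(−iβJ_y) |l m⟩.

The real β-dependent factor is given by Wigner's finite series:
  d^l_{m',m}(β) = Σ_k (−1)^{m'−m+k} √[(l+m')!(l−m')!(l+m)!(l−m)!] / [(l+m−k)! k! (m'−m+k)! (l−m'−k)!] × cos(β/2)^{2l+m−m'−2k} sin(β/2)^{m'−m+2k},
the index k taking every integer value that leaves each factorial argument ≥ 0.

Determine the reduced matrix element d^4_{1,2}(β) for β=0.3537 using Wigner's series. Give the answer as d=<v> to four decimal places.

d^4_{1,2}(β=0.3537) via Wigner's sum:
c=cos(0.3537/2)=0.984403, s=sin(0.3537/2)=0.175930; N=√[120·6·720·2]=1018.233765
k: max(0,(2)−(1))=1 … min(4+(2),4−(1))=3
  k=1: (−1)^0·1018.2338/(240)·0.9844^7·0.1759^1 = +0.668628
  k=2: (−1)^1·1018.2338/(48)·0.9844^5·0.1759^3 = -0.106779
  k=3: (−1)^2·1018.2338/(72)·0.9844^3·0.1759^5 = +0.002274
d^4_{1,2}(0.3537) = +0.668628 -0.106779 +0.002274 = +0.564123

d=0.5641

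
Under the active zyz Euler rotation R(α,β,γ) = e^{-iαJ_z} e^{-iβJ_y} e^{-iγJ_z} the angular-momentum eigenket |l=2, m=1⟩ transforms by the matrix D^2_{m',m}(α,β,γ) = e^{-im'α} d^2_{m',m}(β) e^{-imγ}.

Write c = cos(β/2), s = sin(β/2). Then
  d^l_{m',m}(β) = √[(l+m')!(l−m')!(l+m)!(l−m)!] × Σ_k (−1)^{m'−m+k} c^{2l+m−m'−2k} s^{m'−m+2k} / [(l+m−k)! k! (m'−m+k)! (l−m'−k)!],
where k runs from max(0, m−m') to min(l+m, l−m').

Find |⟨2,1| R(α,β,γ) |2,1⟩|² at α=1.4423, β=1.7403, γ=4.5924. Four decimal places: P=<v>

P=0.3090

D^2_{1,1}(1.4423,1.7403,4.5924) = e^{-i·1·1.4423}·d^2_{1,1}(1.7403)·e^{-i·1·4.5924}. Compute d first:
Half-angle: c=0.644712, s=0.764426. N=√(6·1·6·1)=6.000000
k: max(0,(1)−(1))=0 … min(2+(1),2−(1))=1
  k=0: (−1)^0·6.0000/(6)·0.6447^4·0.7644^0 = +0.172768
  k=1: (−1)^1·6.0000/(2)·0.6447^2·0.7644^2 = -0.728657
d^2_{1,1}(1.7403) = +0.172768 -0.728657 = -0.555889
|D^2_{1,1}|² = |d^2_{1,1}(β)|² = (-0.555889)² = 0.309013 (the z-rotation phases have unit modulus)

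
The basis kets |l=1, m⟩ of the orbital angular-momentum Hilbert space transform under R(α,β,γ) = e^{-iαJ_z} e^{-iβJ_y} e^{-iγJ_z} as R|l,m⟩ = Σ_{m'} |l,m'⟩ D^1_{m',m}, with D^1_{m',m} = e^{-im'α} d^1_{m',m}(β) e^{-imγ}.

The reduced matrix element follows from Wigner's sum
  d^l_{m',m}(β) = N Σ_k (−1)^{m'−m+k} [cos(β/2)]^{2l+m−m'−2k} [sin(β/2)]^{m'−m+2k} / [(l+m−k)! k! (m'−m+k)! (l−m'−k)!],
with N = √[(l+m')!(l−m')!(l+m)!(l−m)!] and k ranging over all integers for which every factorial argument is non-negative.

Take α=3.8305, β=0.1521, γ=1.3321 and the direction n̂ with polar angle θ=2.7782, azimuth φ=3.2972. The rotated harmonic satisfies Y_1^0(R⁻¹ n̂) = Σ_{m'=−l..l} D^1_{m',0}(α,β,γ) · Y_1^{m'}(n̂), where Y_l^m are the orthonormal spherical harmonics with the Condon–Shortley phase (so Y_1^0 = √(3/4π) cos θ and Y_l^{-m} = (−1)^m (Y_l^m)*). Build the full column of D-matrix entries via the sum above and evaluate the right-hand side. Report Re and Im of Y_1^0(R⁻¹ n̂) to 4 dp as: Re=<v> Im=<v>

Need the full column D^1_{m',0} for m'=−1..1 at α=3.8305, β=0.1521, γ=1.3321.
cos(β/2)=0.997110, sin(β/2)=0.075977
d^1_{-1,0}: single k=1 term ⇒ +0.107137;  D = -0.082703-0.068106i
d^1_{0,0}: k∈[0..1] ⇒ +0.994228 -0.005772 = +0.988455;  D = +0.988455+0.000000i
d^1_{1,0}: single k=0 term ⇒ -0.107137;  D = +0.082703-0.068106i
Y_1^{m'}(θ=2.7782,φ=3.2972) and Σ D·Y over m':
  (-0.0827-0.0681i)·(-0.1213+0.0190i)  (+0.9885+0.0000i)·(-0.4567+0.0000i)  (+0.0827-0.0681i)·(+0.1213+0.0190i)
Y_1^0(R⁻¹ n̂) = -0.428763+0.000000i

Re=-0.4288 Im=0.0000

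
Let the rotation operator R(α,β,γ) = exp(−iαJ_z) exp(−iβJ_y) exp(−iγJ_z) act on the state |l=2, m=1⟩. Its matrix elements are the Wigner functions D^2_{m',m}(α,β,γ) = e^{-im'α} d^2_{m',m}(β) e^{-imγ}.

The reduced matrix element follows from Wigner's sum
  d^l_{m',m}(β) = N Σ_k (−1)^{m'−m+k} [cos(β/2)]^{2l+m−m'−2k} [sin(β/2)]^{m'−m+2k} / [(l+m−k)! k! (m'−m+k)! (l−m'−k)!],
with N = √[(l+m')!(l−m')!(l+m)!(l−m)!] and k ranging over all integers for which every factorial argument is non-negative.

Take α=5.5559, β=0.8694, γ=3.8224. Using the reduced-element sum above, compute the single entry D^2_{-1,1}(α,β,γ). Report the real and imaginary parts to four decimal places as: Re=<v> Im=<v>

Re=-0.0658 Im=0.4009

Split into d^2_{-1,1}(β=0.8694) × two z-phases.
Half-angle: c=0.906996, s=0.421138. N=√(1·6·6·1)=6.000000
Admissible k: 2..3 (factorial args all ≥0)
  k=2: (−1)^0·6.0000/(2)·0.9070^2·0.4211^2 = +0.437705
  k=3: (−1)^1·6.0000/(6)·0.9070^0·0.4211^4 = -0.031456
d^2_{-1,1}(0.8694) = +0.437705 -0.031456 = +0.406250
Attach z-rotation phases: D = e^{-i(-1)(5.5559)}·(+0.406250)·e^{-i(1)(3.8224)} = -0.065807+0.400884i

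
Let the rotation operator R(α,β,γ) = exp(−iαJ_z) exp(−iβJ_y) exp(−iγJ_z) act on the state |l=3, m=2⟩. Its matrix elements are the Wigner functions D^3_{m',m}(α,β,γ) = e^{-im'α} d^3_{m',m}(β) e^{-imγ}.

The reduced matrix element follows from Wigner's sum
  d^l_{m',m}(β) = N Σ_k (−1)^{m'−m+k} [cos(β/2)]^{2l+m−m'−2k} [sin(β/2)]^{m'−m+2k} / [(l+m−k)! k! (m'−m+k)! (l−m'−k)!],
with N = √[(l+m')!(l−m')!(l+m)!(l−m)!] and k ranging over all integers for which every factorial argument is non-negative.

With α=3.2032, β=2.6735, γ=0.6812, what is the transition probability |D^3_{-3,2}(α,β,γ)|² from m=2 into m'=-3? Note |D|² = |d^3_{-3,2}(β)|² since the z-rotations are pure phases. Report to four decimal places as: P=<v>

P=0.2448

D^3_{-3,2}(3.2032,2.6735,0.6812) = e^{-i·-3·3.2032}·d^3_{-3,2}(2.6735)·e^{-i·2·0.6812}. Compute d first:
c=cos(2.6735/2)=0.231915, s=sin(2.6735/2)=0.972736; N=√[1·720·120·1]=293.938769
The bounds max(0,m−m')=5 and min(l+m,l−m')=5 give 1 term
  k=5: (−1)^0·293.9388/(120)·0.2319^1·0.9727^5 = +0.494743
d^3_{-3,2}(2.6735) = +0.494743
|D^3_{-3,2}|² = |d^3_{-3,2}(β)|² = (+0.494743)² = 0.244771 (the z-rotation phases have unit modulus)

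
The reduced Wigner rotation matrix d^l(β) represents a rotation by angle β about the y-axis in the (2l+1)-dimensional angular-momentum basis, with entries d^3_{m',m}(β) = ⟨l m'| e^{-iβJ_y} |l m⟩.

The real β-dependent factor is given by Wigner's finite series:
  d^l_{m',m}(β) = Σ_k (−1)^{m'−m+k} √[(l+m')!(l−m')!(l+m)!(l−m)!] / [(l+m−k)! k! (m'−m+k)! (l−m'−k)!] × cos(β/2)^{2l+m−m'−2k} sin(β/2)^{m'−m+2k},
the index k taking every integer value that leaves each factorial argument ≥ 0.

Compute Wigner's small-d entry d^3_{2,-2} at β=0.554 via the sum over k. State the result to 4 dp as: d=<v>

d=0.0255

d^3_{2,-2}(β=0.554) via Wigner's sum:
Half-angle: c=0.961880, s=0.273471. N=√(120·1·1·120)=120.000000
k∈{0,1} keeps every argument non-negative
  k=0: (−1)^4·120.0000/(24)·0.9619^2·0.2735^4 = +0.025874
  k=1: (−1)^5·120.0000/(120)·0.9619^0·0.2735^6 = -0.000418
d^3_{2,-2}(0.554) = +0.025874 -0.000418 = +0.025455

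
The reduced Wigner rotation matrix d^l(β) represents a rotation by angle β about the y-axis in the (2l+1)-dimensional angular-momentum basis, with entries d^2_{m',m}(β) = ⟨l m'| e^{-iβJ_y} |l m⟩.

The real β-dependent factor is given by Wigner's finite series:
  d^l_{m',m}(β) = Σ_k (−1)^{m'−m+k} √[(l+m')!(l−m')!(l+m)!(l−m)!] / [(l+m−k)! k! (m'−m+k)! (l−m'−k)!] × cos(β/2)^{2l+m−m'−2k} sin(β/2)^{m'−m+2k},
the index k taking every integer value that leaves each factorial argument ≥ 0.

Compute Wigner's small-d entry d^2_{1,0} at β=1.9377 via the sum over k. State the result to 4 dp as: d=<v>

d=0.4101

d^2_{1,0}(β=1.9377) via Wigner's sum:
c=cos(1.9377/2)=0.566248, s=sin(1.9377/2)=0.824235; N=√[6·1·2·2]=4.898979
k: max(0,(0)−(1))=0 … min(2+(0),2−(1))=1
  k=0: (−1)^1·4.8990/(2)·0.5662^3·0.8242^1 = -0.366561
  k=1: (−1)^2·4.8990/(2)·0.5662^1·0.8242^3 = +0.776668
d^2_{1,0}(1.9377) = -0.366561 +0.776668 = +0.410107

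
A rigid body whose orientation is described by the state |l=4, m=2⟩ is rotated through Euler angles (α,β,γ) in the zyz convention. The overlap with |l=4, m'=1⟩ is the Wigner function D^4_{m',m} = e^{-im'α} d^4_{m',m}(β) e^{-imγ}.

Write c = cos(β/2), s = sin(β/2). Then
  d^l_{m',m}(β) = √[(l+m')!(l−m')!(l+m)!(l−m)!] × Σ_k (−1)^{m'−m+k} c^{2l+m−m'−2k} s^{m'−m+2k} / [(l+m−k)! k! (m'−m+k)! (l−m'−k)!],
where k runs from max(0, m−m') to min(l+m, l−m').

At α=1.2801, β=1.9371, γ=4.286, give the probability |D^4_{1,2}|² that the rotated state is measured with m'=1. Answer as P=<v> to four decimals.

P=0.1224

First d^4_{1,2}(β=1.9371), then the phase factors e^{-i(1)α} and e^{-i(2)γ}:
With c≡cos(β/2)=0.566495 and s≡sin(β/2)=0.824065, N=[120·6·720·2]^{1/2}=1018.233765
The bounds max(0,m−m')=1 and min(l+m,l−m')=3 give 3 terms
  k=1: (−1)^0·1018.2338/(240)·0.5665^7·0.8241^1 = +0.065459
  k=2: (−1)^1·1018.2338/(48)·0.5665^5·0.8241^3 = -0.692582
  k=3: (−1)^2·1018.2338/(72)·0.5665^3·0.8241^5 = +0.977037
d^4_{1,2}(1.9371) = +0.065459 -0.692582 +0.977037 = +0.349914
|D^4_{1,2}|² = |d^4_{1,2}(β)|² = (+0.349914)² = 0.122440 (the z-rotation phases have unit modulus)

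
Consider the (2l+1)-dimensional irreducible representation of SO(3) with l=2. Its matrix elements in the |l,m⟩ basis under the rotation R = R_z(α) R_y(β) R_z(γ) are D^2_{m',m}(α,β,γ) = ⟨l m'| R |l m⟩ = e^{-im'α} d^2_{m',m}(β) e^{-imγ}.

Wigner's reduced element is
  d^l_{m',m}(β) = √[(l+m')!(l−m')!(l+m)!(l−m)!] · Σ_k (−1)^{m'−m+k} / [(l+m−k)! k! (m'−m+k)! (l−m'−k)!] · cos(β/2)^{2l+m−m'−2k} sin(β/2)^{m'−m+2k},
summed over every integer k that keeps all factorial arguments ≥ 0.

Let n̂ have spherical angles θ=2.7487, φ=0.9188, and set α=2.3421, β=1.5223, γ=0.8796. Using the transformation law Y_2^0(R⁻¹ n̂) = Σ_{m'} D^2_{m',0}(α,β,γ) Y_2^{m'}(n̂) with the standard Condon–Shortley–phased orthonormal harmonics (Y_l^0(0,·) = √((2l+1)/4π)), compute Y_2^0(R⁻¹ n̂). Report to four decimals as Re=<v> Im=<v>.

Re=-0.3153 Im=0.0000

Need the full column D^2_{m',0} for m'=−2..2 at α=2.3421, β=1.5223, γ=0.8796.
cos(β/2)=0.724043, sin(β/2)=0.689755
d^2_{-2,0}: single k=2 term ⇒ +0.610933;  D = -0.017219-0.610691i
d^2_{-1,0}: k∈[1..2] ⇒ +0.641304 -0.582001 = +0.059303;  D = -0.041338+0.042520i
d^2_{0,0}: k∈[0..2] ⇒ +0.274826 -0.997650 +0.226349 = -0.496475;  D = -0.496475+0.000000i
d^2_{1,0}: k∈[0..1] ⇒ -0.641304 +0.582001 = -0.059303;  D = +0.041338+0.042520i
d^2_{2,0}: single k=0 term ⇒ +0.610933;  D = -0.017219+0.610691i
Y_2^{m'}(θ=2.7487,φ=0.9188) and Σ D·Y over m':
  (-0.0172-0.6107i)·(-0.0149-0.0546i)  (-0.0413+0.0425i)·(-0.1658+0.2172i)  (-0.4965+0.0000i)·(+0.4921+0.0000i)  (+0.0413+0.0425i)·(+0.1658+0.2172i)  (-0.0172+0.6107i)·(-0.0149+0.0546i)
Y_2^0(R⁻¹ n̂) = -0.315268+0.000000i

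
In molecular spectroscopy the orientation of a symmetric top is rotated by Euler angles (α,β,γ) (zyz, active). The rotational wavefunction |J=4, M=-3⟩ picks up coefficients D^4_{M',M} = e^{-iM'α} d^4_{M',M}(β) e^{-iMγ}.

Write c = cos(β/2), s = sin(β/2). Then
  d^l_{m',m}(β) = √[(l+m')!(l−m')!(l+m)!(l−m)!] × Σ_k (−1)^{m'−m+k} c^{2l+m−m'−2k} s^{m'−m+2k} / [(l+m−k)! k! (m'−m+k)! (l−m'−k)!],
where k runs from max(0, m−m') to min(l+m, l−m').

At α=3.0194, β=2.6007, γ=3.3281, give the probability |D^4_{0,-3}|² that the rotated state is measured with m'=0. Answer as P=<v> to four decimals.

P=0.0300

Split into d^4_{0,-3}(β=2.6007) × two z-phases.
Half-angle: c=0.267162, s=0.963652. N=√(24·24·1·5040)=1703.830978
Admissible k: 0..1 (factorial args all ≥0)
  k=0: (−1)^3·1703.8310/(144)·0.2672^5·0.9637^3 = -0.014411
  k=1: (−1)^4·1703.8310/(144)·0.2672^3·0.9637^5 = +0.187494
d^4_{0,-3}(2.6007) = -0.014411 +0.187494 = +0.173083
|D^4_{0,-3}|² = |d^4_{0,-3}(β)|² = (+0.173083)² = 0.029958 (the z-rotation phases have unit modulus)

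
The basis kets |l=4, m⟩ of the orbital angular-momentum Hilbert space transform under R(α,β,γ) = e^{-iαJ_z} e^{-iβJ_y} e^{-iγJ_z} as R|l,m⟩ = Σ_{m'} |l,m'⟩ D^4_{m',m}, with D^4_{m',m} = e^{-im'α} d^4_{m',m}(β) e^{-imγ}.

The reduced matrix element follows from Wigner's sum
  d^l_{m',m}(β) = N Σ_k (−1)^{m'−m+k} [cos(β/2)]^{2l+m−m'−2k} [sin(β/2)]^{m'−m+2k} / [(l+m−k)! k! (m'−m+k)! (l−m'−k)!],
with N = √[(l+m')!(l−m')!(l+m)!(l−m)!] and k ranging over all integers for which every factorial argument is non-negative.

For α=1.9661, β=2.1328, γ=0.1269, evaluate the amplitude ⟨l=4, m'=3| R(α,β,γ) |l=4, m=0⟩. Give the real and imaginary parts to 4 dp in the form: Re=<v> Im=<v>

Re=0.4426 Im=0.1793

First d^4_{3,0}(β=2.1328), then the phase factors e^{-i(3)α} and e^{-i(0)γ}:
c=cos(2.1328/2)=0.483279, s=sin(2.1328/2)=0.875466; N=√[5040·1·24·24]=1703.830978
k: max(0,(0)−(3))=0 … min(4+(0),4−(3))=1
  k=0: (−1)^3·1703.8310/(144)·0.4833^5·0.8755^3 = -0.209301
  k=1: (−1)^4·1703.8310/(144)·0.4833^3·0.8755^5 = +0.686839
d^4_{3,0}(2.1328) = -0.209301 +0.686839 = +0.477538
Attach z-rotation phases: D = e^{-i(3)(1.9661)}·(+0.477538)·e^{-i(0)(0.1269)} = +0.442602+0.179293i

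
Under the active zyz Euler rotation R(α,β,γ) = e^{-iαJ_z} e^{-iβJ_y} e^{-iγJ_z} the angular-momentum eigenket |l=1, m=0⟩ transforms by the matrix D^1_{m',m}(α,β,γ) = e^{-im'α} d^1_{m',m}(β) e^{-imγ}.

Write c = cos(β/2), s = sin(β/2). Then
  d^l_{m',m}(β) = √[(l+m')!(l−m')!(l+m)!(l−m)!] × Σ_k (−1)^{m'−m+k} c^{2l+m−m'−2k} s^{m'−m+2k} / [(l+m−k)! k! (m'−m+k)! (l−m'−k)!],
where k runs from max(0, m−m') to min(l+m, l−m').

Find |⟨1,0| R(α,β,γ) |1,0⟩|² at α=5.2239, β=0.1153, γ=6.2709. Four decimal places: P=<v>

First d^1_{0,0}(β=0.1153), then the phase factors e^{-i(0)α} and e^{-i(0)γ}:
With c≡cos(β/2)=0.998339 and s≡sin(β/2)=0.057618, N=[1·1·1·1]^{1/2}=1.000000
k: max(0,(0)−(0))=0 … min(1+(0),1−(0))=1
  k=0: (−1)^0·1.0000/(1)·0.9983^2·0.0576^0 = +0.996680
  k=1: (−1)^1·1.0000/(1)·0.9983^0·0.0576^2 = -0.003320
d^1_{0,0}(0.1153) = +0.996680 -0.003320 = +0.993360
|D^1_{0,0}|² = |d^1_{0,0}(β)|² = (+0.993360)² = 0.986765 (the z-rotation phases have unit modulus)

P=0.9868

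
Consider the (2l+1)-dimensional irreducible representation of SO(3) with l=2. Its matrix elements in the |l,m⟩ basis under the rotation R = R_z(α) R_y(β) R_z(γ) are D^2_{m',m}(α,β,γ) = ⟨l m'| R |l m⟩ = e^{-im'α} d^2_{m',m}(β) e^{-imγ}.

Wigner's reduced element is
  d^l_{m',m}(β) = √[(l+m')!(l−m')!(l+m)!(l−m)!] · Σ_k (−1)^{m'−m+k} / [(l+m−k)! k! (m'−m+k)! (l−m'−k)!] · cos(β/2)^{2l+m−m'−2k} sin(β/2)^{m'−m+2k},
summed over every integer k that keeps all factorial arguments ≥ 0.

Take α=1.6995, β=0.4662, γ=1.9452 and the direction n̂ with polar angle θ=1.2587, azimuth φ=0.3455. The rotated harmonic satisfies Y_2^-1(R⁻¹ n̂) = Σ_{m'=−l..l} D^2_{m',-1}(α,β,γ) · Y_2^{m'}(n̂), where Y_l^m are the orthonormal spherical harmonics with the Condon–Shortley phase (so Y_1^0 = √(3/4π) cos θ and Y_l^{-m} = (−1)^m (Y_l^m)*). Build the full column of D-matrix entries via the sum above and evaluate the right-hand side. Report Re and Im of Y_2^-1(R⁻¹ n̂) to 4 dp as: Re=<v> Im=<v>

Need the full column D^2_{m',-1} for m'=−2..2 at α=1.6995, β=0.4662, γ=1.9452.
cos(β/2)=0.972955, sin(β/2)=0.230995
d^2_{-2,-1}: single k=1 term ⇒ +0.425511;  D = +0.251310-0.343370i
d^2_{-1,-1}: k∈[0..1] ⇒ +0.896130 -0.151534 = +0.744596;  D = -0.652332-0.359007i
d^2_{0,-1}: k∈[0..1] ⇒ -0.521142 +0.029375 = -0.491767;  D = +0.179848-0.457700i
d^2_{1,-1}: k∈[0..1] ⇒ +0.151534 -0.002847 = +0.148687;  D = +0.144222+0.036166i
d^2_{2,-1}: single k=0 term ⇒ -0.023984;  D = -0.002800+0.023820i
Y_2^{m'}(θ=1.2587,φ=0.3455) and Σ D·Y over m':
  (+0.2513-0.3434i)·(+0.2696-0.2230i)  (-0.6523-0.3590i)·(+0.2124-0.0765i)  (+0.1798-0.4577i)·(-0.2262+0.0000i)  (+0.1442+0.0362i)·(-0.2124-0.0765i)  (-0.0028+0.0238i)·(+0.2696+0.2230i)
Y_2^-1(R⁻¹ n̂) = -0.249433-0.084377i

Re=-0.2494 Im=-0.0844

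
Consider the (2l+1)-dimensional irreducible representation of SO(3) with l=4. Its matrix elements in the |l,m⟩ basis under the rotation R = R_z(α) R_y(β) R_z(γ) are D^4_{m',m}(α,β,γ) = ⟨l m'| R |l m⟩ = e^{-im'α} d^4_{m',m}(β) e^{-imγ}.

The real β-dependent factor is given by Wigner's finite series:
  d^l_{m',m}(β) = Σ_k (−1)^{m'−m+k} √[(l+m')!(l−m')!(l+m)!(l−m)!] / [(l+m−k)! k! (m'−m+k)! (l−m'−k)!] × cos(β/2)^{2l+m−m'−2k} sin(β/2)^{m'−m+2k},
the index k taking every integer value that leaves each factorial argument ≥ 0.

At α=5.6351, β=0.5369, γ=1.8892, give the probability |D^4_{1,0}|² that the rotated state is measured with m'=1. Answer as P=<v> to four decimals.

D^4_{1,0}(5.6351,0.5369,1.8892) = e^{-i·1·5.6351}·d^4_{1,0}(0.5369)·e^{-i·0·1.8892}. Compute d first:
With c≡cos(β/2)=0.964183 and s≡sin(β/2)=0.265237, N=[120·6·24·24]^{1/2}=643.987578
The bounds max(0,m−m')=0 and min(l+m,l−m')=3 give 4 terms
  k=0: (−1)^1·643.9876/(144)·0.9642^7·0.2652^1 = -0.918896
  k=1: (−1)^2·643.9876/(24)·0.9642^5·0.2652^3 = +0.417222
  k=2: (−1)^3·643.9876/(24)·0.9642^3·0.2652^5 = -0.031573
  k=3: (−1)^4·643.9876/(144)·0.9642^1·0.2652^7 = +0.000398
d^4_{1,0}(0.5369) = -0.918896 +0.417222 -0.031573 +0.000398 = -0.532849
|D^4_{1,0}|² = |d^4_{1,0}(β)|² = (-0.532849)² = 0.283928 (the z-rotation phases have unit modulus)

P=0.2839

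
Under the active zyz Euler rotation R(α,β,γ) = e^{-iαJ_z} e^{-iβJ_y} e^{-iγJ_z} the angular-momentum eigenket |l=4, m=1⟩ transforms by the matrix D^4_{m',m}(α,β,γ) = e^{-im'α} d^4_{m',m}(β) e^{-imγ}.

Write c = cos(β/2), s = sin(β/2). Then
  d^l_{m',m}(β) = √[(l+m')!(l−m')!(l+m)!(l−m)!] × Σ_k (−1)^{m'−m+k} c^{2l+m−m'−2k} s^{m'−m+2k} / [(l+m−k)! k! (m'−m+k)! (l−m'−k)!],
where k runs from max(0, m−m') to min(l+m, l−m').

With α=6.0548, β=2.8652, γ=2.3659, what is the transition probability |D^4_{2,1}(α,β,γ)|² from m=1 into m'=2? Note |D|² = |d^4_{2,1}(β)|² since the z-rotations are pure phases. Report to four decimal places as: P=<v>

P=0.0012

First d^4_{2,1}(β=2.8652), then the phase factors e^{-i(2)α} and e^{-i(1)γ}:
With c≡cos(β/2)=0.137757 and s≡sin(β/2)=0.990466, N=[720·2·120·6]^{1/2}=1018.233765
k: max(0,(1)−(2))=0 … min(4+(1),4−(2))=2
  k=0: (−1)^1·1018.2338/(240)·0.1378^7·0.9905^1 = -0.000004
  k=1: (−1)^2·1018.2338/(48)·0.1378^5·0.9905^3 = +0.001023
  k=2: (−1)^3·1018.2338/(72)·0.1378^3·0.9905^5 = -0.035241
d^4_{2,1}(2.8652) = -0.000004 +0.001023 -0.035241 = -0.034223
|D^4_{2,1}|² = |d^4_{2,1}(β)|² = (-0.034223)² = 0.001171 (the z-rotation phases have unit modulus)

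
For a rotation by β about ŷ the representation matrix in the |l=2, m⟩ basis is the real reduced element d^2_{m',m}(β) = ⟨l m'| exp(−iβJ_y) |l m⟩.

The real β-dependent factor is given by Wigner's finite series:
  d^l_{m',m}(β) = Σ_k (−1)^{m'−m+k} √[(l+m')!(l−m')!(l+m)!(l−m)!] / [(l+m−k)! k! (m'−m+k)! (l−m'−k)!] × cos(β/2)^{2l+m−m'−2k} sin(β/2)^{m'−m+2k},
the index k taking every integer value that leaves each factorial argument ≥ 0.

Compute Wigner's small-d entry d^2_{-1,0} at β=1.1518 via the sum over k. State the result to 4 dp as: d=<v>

d=0.4552

d^2_{-1,0}(β=1.1518) via Wigner's sum:
With c≡cos(β/2)=0.838703 and s≡sin(β/2)=0.544590, N=[1·6·2·2]^{1/2}=4.898979
k∈{1,2} keeps every argument non-negative
  k=1: (−1)^0·4.8990/(2)·0.8387^3·0.5446^1 = +0.786990
  k=2: (−1)^1·4.8990/(2)·0.8387^1·0.5446^3 = -0.331812
d^2_{-1,0}(1.1518) = +0.786990 -0.331812 = +0.455178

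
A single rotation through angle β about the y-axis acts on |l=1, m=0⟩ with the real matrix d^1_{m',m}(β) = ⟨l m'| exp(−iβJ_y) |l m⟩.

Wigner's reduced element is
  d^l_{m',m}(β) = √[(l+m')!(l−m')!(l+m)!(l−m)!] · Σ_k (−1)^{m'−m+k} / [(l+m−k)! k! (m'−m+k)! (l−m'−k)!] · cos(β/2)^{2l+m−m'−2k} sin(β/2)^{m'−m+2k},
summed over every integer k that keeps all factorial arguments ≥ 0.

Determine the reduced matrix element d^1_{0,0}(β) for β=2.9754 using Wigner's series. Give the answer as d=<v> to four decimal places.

d^1_{0,0}(β=2.9754) via Wigner's sum:
Half-angle: c=0.083001, s=0.996549. N=√(1·1·1·1)=1.000000
The bounds max(0,m−m')=0 and min(l+m,l−m')=1 give 2 terms
  k=0: (−1)^0·1.0000/(1)·0.0830^2·0.9965^0 = +0.006889
  k=1: (−1)^1·1.0000/(1)·0.0830^0·0.9965^2 = -0.993111
d^1_{0,0}(2.9754) = +0.006889 -0.993111 = -0.986222

d=-0.9862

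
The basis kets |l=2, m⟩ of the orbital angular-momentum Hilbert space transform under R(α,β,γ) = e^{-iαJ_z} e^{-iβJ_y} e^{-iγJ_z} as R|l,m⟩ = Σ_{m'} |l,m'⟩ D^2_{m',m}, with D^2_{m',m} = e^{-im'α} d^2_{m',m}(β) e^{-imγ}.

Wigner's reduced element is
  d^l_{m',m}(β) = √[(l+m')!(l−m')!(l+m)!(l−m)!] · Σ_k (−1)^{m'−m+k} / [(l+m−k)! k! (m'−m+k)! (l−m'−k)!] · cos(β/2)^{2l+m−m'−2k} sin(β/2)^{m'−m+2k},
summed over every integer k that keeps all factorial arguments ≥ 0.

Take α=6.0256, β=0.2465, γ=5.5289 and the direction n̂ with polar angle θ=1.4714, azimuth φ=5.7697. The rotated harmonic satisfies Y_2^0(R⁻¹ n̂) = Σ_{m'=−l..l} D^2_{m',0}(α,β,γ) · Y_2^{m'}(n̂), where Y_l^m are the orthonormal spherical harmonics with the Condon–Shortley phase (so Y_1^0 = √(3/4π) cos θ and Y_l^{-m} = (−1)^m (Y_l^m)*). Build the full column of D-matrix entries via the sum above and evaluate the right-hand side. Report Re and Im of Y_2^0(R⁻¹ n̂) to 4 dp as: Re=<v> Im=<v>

Need the full column D^2_{m',0} for m'=−2..2 at α=6.0256, β=0.2465, γ=5.5289.
cos(β/2)=0.992414, sin(β/2)=0.122938
d^2_{-2,0}: single k=2 term ⇒ +0.036462;  D = +0.031729-0.017964i
d^2_{-1,0}: k∈[1..2] ⇒ +0.294335 -0.004517 = +0.289818;  D = +0.280256-0.073830i
d^2_{0,0}: k∈[0..2] ⇒ +0.970001 -0.059541 +0.000228 = +0.910688;  D = +0.910688+0.000000i
d^2_{1,0}: k∈[0..1] ⇒ -0.294335 +0.004517 = -0.289818;  D = -0.280256-0.073830i
d^2_{2,0}: single k=0 term ⇒ +0.036462;  D = +0.031729+0.017964i
Y_2^{m'}(θ=1.4714,φ=5.7697) and Σ D·Y over m':
  (+0.0317-0.0180i)·(+0.1979+0.3273i)  (+0.2803-0.0738i)·(+0.0664+0.0375i)  (+0.9107+0.0000i)·(-0.3061+0.0000i)  (-0.2803-0.0738i)·(-0.0664+0.0375i)  (+0.0317+0.0180i)·(+0.1979-0.3273i)
Y_2^0(R⁻¹ n̂) = -0.211644+0.000000i

Re=-0.2116 Im=0.0000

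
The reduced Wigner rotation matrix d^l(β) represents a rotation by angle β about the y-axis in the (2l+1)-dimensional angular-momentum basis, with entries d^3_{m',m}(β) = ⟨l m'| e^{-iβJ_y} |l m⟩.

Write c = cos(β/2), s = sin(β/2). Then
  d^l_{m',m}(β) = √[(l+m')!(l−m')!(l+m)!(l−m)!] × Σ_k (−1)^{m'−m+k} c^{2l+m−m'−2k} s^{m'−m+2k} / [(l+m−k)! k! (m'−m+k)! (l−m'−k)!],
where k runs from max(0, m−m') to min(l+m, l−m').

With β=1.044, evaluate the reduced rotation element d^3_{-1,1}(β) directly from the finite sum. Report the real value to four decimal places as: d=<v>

d=0.4860

d^3_{-1,1}(β=1.044) via Wigner's sum:
c=cos(1.044/2)=0.866824, s=sin(1.044/2)=0.498615; N=√[2·24·24·2]=48.000000
Admissible k: 2..4 (factorial args all ≥0)
  k=2: (−1)^0·48.0000/(8)·0.8668^4·0.4986^2 = +0.842179
  k=3: (−1)^1·48.0000/(6)·0.8668^2·0.4986^4 = -0.371546
  k=4: (−1)^2·48.0000/(48)·0.8668^0·0.4986^6 = +0.015367
d^3_{-1,1}(1.044) = +0.842179 -0.371546 +0.015367 = +0.486001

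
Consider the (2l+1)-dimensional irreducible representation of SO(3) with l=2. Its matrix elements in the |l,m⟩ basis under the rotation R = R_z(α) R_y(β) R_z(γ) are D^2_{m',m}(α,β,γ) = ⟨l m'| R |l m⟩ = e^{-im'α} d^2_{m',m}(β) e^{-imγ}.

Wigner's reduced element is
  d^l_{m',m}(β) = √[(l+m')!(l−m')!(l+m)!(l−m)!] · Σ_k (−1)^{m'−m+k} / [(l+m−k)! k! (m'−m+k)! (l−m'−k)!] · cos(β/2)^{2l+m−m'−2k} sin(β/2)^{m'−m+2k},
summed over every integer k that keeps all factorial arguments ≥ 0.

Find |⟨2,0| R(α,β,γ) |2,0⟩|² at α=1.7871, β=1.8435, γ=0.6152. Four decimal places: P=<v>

P=0.1530

First d^2_{0,0}(β=1.8435), then the phase factors e^{-i(0)α} and e^{-i(0)γ}:
c=cos(1.8435/2)=0.604427, s=sin(1.8435/2)=0.796661; N=√[2·2·2·2]=4.000000
k∈{0,1,2} keeps every argument non-negative
  k=0: (−1)^0·4.0000/(4)·0.6044^4·0.7967^0 = +0.133467
  k=1: (−1)^1·4.0000/(1)·0.6044^2·0.7967^2 = -0.927458
  k=2: (−1)^2·4.0000/(4)·0.6044^0·0.7967^4 = +0.402804
d^2_{0,0}(1.8435) = +0.133467 -0.927458 +0.402804 = -0.391187
|D^2_{0,0}|² = |d^2_{0,0}(β)|² = (-0.391187)² = 0.153027 (the z-rotation phases have unit modulus)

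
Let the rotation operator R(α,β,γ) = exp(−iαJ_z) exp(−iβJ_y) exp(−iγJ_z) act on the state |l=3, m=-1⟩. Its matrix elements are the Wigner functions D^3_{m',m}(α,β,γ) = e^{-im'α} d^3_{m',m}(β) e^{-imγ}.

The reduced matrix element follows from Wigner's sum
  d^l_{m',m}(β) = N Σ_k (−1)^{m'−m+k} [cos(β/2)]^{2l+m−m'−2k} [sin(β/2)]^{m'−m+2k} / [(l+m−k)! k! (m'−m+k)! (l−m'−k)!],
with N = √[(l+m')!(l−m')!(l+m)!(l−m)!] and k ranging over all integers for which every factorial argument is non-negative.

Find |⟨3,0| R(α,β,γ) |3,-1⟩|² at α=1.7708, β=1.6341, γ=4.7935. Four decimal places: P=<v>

P=0.1794

First d^3_{0,-1}(β=1.6341), then the phase factors e^{-i(0)α} and e^{-i(-1)γ}:
c=cos(1.6341/2)=0.684375, s=sin(1.6341/2)=0.729130; N=√[6·6·2·24]=41.569219
k∈{0,1,2} keeps every argument non-negative
  k=0: (−1)^1·41.5692/(12)·0.6844^5·0.7291^1 = -0.379199
  k=1: (−1)^2·41.5692/(4)·0.6844^3·0.7291^3 = +1.291248
  k=2: (−1)^3·41.5692/(12)·0.6844^1·0.7291^5 = -0.488551
d^3_{0,-1}(1.6341) = -0.379199 +1.291248 -0.488551 = +0.423498
|D^3_{0,-1}|² = |d^3_{0,-1}(β)|² = (+0.423498)² = 0.179351 (the z-rotation phases have unit modulus)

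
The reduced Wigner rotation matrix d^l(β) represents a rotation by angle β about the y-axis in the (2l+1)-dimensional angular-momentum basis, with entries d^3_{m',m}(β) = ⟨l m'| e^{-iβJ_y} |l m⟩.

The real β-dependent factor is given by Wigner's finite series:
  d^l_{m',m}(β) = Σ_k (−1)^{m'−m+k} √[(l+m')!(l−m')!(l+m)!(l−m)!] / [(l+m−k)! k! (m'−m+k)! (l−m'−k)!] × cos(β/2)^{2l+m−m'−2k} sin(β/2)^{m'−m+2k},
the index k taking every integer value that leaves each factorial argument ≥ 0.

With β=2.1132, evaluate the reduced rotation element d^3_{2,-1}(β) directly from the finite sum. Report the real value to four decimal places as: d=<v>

d=0.2816

d^3_{2,-1}(β=2.1132) via Wigner's sum:
With c≡cos(β/2)=0.491835 and s≡sin(β/2)=0.870688, N=[120·1·2·24]^{1/2}=75.894664
The bounds max(0,m−m')=0 and min(l+m,l−m')=1 give 2 terms
  k=0: (−1)^3·75.8947/(12)·0.4918^3·0.8707^3 = -0.496680
  k=1: (−1)^4·75.8947/(24)·0.4918^1·0.8707^5 = +0.778275
d^3_{2,-1}(2.1132) = -0.496680 +0.778275 = +0.281595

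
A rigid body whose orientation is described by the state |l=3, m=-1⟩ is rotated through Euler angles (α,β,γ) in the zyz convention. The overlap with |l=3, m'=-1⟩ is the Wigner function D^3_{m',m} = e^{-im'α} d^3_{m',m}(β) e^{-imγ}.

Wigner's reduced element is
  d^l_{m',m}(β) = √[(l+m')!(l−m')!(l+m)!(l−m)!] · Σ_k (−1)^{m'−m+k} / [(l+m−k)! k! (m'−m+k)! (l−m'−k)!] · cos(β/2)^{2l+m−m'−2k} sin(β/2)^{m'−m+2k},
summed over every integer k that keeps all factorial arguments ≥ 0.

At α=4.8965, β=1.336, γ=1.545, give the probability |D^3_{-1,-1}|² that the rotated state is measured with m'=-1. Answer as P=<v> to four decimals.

D^3_{-1,-1}(4.8965,1.336,1.545) = e^{-i·-1·4.8965}·d^3_{-1,-1}(1.336)·e^{-i·-1·1.545}. Compute d first:
Half-angle: c=0.785062, s=0.619417. N=√(2·24·2·24)=48.000000
Admissible k: 0..2 (factorial args all ≥0)
  k=0: (−1)^0·48.0000/(48)·0.7851^6·0.6194^0 = +0.234112
  k=1: (−1)^1·48.0000/(6)·0.7851^4·0.6194^2 = -1.165930
  k=2: (−1)^2·48.0000/(8)·0.7851^2·0.6194^4 = +0.544367
d^3_{-1,-1}(1.336) = +0.234112 -1.165930 +0.544367 = -0.387450
|D^3_{-1,-1}|² = |d^3_{-1,-1}(β)|² = (-0.387450)² = 0.150118 (the z-rotation phases have unit modulus)

P=0.1501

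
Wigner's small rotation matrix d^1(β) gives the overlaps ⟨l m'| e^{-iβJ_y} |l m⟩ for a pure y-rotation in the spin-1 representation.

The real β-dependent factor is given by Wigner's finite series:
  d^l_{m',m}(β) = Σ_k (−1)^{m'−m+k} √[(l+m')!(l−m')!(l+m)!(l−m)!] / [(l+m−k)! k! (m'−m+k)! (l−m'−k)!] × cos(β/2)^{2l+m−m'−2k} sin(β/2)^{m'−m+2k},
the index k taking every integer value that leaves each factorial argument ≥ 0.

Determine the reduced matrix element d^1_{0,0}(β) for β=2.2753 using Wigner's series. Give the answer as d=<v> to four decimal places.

d^1_{0,0}(β=2.2753) via Wigner's sum:
c=cos(2.2753/2)=0.419729, s=sin(2.2753/2)=0.907650; N=√[1·1·1·1]=1.000000
The bounds max(0,m−m')=0 and min(l+m,l−m')=1 give 2 terms
  k=0: (−1)^0·1.0000/(1)·0.4197^2·0.9076^0 = +0.176172
  k=1: (−1)^1·1.0000/(1)·0.4197^0·0.9076^2 = -0.823828
d^1_{0,0}(2.2753) = +0.176172 -0.823828 = -0.647656

d=-0.6477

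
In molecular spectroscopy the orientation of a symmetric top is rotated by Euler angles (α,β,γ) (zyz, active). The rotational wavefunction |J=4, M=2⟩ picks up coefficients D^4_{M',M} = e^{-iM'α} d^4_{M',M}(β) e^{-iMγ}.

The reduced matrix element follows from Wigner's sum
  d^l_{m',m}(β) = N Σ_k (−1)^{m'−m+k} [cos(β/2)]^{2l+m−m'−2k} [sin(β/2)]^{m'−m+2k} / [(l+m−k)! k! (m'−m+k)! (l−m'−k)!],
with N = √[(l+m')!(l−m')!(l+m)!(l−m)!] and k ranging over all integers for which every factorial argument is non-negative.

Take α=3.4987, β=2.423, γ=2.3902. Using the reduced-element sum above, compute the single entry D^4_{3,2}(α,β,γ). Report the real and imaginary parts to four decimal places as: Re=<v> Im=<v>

First d^4_{3,2}(β=2.423), then the phase factors e^{-i(3)α} and e^{-i(2)γ}:
With c≡cos(β/2)=0.351616 and s≡sin(β/2)=0.936144, N=[5040·1·720·2]^{1/2}=2693.993318
k∈{0,1} keeps every argument non-negative
  k=0: (−1)^1·2693.9933/(720)·0.3516^7·0.9361^1 = -0.002327
  k=1: (−1)^2·2693.9933/(240)·0.3516^5·0.9361^3 = +0.049494
d^4_{3,2}(2.423) = -0.002327 +0.049494 = +0.047167
D = (-0.478964+0.877834i)·(+0.047167)·(+0.067959+0.997688i) = -0.042844-0.019725i

Re=-0.0428 Im=-0.0197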